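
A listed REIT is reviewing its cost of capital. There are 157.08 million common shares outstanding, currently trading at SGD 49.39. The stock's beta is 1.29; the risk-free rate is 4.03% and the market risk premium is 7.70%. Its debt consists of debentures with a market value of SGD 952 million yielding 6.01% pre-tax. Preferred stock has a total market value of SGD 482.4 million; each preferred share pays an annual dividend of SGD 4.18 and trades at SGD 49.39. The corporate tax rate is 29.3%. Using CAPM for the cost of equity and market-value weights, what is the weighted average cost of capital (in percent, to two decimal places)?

12.67%

Cost of equity via CAPM: Re = 4.03% + 1.29 × 7.7% = 13.9630%.
Cost of preferred: Rp = 4.18 / 49.39 = 8.4633%.
Market value of equity E = 49.39 × 157.08m = 7758.1812m.
Total capital V = 7758.1812 + 482.4 + 952 = 9192.5812.
Equity: weight = 7758.1812/9192.5812 = 0.8440; cost = 13.963%.
Preferred: weight = 482.4/9192.5812 = 0.0525; cost = 8.4633%.
Debentures: weight = 952/9192.5812 = 0.1036; after-tax cost = 6.01% × (1 − 29.3%) = 4.2491%.
WACC = 0.8440 × 13.9630% + 0.0525 × 8.4633% + 0.1036 × 4.2491% = 12.6684%.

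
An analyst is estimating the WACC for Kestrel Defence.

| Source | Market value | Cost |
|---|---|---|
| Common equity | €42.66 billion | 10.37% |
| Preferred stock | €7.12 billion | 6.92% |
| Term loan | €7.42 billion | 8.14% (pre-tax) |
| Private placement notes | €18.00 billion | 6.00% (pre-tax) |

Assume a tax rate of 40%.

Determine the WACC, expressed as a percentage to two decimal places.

Total capital V = 42.66 + 7.12 + 7.42 + 18 = 75.2.
Equity: weight = 42.66/75.2 = 0.5673; cost = 10.37%.
Preferred: weight = 7.12/75.2 = 0.0947; cost = 6.92%.
Term loan: weight = 7.42/75.2 = 0.0987; after-tax cost = 8.14% × (1 − 40%) = 4.8840%.
Private placement notes: weight = 18/75.2 = 0.2394; after-tax cost = 6% × (1 − 40%) = 3.6000%.
WACC = 0.5673 × 10.3700% + 0.0947 × 6.9200% + 0.0987 × 4.8840% + 0.2394 × 3.6000% = 7.8816%.

7.88%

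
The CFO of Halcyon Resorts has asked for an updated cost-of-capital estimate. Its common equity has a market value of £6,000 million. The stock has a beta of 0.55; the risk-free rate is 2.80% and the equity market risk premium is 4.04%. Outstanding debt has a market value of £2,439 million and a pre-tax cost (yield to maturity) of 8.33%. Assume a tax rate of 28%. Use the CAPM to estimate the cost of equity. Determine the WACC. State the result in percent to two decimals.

5.30%

Cost of equity via CAPM: Re = 2.8% + 0.55 × 4.04% = 5.0220%.
Total capital V = 6000 + 2439 = 8439.
Equity: weight = 6000/8439 = 0.7110; cost = 5.022%.
Debt: weight = 2439/8439 = 0.2890; after-tax cost = 8.33% × (1 − 28%) = 5.9976%.
WACC = 0.7110 × 5.0220% + 0.2890 × 5.9976% = 5.3040%.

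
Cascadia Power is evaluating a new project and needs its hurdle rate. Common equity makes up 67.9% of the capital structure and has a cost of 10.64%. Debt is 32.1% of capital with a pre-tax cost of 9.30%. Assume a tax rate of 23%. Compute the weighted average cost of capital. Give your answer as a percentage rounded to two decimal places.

After-tax cost of debt = 9.3% × (1 − 23%) = 7.1610%.
WACC = 0.679 × 10.6400% + 0.321 × 7.1610% = 9.5232%.

9.52%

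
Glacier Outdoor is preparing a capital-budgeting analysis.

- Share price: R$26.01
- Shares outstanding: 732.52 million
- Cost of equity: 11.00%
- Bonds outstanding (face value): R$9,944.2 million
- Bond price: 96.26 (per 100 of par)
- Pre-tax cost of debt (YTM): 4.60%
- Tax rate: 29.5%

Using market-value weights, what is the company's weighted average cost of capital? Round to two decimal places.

8.41%

Market value of equity E = 26.01 × 732.52m = 19052.8452m. Market value of debt D = 9944.2m × 96.26/100 = 9572.28692m.
Total capital V = 19052.8452 + 9572.28692 = 28625.13212.
Equity: weight = 19052.8452/28625.13212 = 0.6656; cost = 11%.
Bonds outstanding: weight = 9572.28692/28625.13212 = 0.3344; after-tax cost = 4.6% × (1 − 29.5%) = 3.2430%.
WACC = 0.6656 × 11.0000% + 0.3344 × 3.2430% = 8.4060%.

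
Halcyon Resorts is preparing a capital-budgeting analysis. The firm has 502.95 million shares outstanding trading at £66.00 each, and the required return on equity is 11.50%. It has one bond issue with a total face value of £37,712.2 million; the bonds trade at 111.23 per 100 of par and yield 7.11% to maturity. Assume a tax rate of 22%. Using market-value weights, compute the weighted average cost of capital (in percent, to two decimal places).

Market value of equity E = 66.0 × 502.95m = 33194.7m. Market value of debt D = 37712.2m × 111.23/100 = 41947.28006m.
Total capital V = 33194.7 + 41947.28006 = 75141.98006.
Equity: weight = 33194.7/75141.98006 = 0.4418; cost = 11.5%.
Bonds outstanding: weight = 41947.28006/75141.98006 = 0.5582; after-tax cost = 7.11% × (1 − 22%) = 5.5458%.
WACC = 0.4418 × 11.5000% + 0.5582 × 5.5458% = 8.1761%.

8.18%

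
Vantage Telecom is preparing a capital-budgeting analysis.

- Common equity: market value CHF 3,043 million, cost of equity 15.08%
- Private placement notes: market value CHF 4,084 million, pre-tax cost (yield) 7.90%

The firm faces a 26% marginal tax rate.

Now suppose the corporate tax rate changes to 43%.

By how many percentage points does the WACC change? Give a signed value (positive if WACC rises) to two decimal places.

Current WACC:
Total capital V = 3043 + 4084 = 7127.
Equity: weight = 3043/7127 = 0.4270; cost = 15.08%.
Private placement notes: weight = 4084/7127 = 0.5730; after-tax cost = 7.9% × (1 − 26%) = 5.8460%.
WACC = 0.4270 × 15.0800% + 0.5730 × 5.8460% = 9.7886%.
After the change:
Total capital V = 3043 + 4084 = 7127.
Equity: weight = 3043/7127 = 0.4270; cost = 15.08%.
Private placement notes: weight = 4084/7127 = 0.5730; after-tax cost = 7.9% × (1 − 43%) = 4.5030%.
WACC = 0.4270 × 15.0800% + 0.5730 × 4.5030% = 9.0190%.
Change in WACC = 9.0190% − 9.7886% = -0.7696 pp.

-0.77 pp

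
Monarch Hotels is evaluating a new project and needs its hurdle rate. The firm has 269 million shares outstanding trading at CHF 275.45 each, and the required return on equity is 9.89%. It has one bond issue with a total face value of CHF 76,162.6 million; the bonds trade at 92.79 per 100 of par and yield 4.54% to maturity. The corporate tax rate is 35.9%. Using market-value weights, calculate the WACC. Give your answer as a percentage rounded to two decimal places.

Market value of equity E = 275.45 × 269m = 74096.05m. Market value of debt D = 76162.6m × 92.79/100 = 70671.27654m.
Total capital V = 74096.05 + 70671.27654 = 144767.32654.
Equity: weight = 74096.05/144767.32654 = 0.5118; cost = 9.89%.
Bonds outstanding: weight = 70671.27654/144767.32654 = 0.4882; after-tax cost = 4.54% × (1 − 35.9%) = 2.9101%.
WACC = 0.5118 × 9.8900% + 0.4882 × 2.9101% = 6.4826%.

6.48%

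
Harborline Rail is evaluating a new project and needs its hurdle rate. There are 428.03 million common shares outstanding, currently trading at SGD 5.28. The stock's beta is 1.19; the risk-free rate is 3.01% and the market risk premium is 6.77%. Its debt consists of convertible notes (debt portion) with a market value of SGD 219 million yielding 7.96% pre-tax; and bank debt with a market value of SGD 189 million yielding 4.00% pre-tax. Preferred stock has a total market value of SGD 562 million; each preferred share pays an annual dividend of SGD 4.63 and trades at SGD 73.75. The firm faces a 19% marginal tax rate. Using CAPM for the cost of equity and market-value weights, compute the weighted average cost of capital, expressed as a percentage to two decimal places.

Cost of equity via CAPM: Re = 3.01% + 1.19 × 6.77% = 11.0663%.
Cost of preferred: Rp = 4.63 / 73.75 = 6.2780%.
Market value of equity E = 5.28 × 428.03m = 2259.9984m.
Total capital V = 2259.9984 + 562 + 219 + 189 = 3229.9984.
Equity: weight = 2259.9984/3229.9984 = 0.6997; cost = 11.0663%.
Preferred: weight = 562/3229.9984 = 0.1740; cost = 6.278%.
Convertible notes (debt portion): weight = 219/3229.9984 = 0.0678; after-tax cost = 7.96% × (1 − 19%) = 6.4476%.
Bank debt: weight = 189/3229.9984 = 0.0585; after-tax cost = 4% × (1 − 19%) = 3.2400%.
WACC = 0.6997 × 11.0663% + 0.1740 × 6.2780% + 0.0678 × 6.4476% + 0.0585 × 3.2400% = 9.4621%.

9.46%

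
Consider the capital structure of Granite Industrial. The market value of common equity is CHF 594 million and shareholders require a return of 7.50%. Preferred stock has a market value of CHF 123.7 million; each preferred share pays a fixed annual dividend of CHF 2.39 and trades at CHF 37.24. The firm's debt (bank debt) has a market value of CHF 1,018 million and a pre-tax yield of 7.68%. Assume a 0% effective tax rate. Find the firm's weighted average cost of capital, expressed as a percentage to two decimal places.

Cost of preferred: Rp = 2.39 / 37.24 = 6.4178%.
Total capital V = 594 + 123.7 + 1018 = 1735.7.
Equity: weight = 594/1735.7 = 0.3422; cost = 7.5%.
Preferred: weight = 123.7/1735.7 = 0.0713; cost = 6.4178%.
Bank debt: weight = 1018/1735.7 = 0.5865; after-tax cost = 7.68% × (1 − 0%) = 7.6800%.
WACC = 0.3422 × 7.5000% + 0.0713 × 6.4178% + 0.5865 × 7.6800% = 7.5284%.

7.53%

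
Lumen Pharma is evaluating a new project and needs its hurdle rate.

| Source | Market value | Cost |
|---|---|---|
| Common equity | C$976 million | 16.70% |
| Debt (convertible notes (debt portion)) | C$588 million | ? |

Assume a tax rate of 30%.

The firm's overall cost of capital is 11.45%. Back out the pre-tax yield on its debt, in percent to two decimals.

Total capital V = 976 + 588 = 1564.
Equity weight = 976/1564 = 0.6240.
Convertible notes (debt portion) weight = 588/1564 = 0.3760.
Equity contribution = 0.6240 × 16.7% = 10.4215%.
Remaining for debt = 11.45% − 10.4215% = 1.0285%.
Rd × (1 − 30%) × 0.3760 = 1.0285%  ⇒  Rd = 3.9082%.

3.91%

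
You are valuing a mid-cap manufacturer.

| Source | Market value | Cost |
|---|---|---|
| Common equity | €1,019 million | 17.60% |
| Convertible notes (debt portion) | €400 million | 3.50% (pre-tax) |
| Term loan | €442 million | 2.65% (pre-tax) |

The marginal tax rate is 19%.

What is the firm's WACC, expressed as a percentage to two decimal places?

Total capital V = 1019 + 400 + 442 = 1861.
Equity: weight = 1019/1861 = 0.5476; cost = 17.6%.
Convertible notes (debt portion): weight = 400/1861 = 0.2149; after-tax cost = 3.5% × (1 − 19%) = 2.8350%.
Term loan: weight = 442/1861 = 0.2375; after-tax cost = 2.65% × (1 − 19%) = 2.1465%.
WACC = 0.5476 × 17.6000% + 0.2149 × 2.8350% + 0.2375 × 2.1465% = 10.7561%.

10.76%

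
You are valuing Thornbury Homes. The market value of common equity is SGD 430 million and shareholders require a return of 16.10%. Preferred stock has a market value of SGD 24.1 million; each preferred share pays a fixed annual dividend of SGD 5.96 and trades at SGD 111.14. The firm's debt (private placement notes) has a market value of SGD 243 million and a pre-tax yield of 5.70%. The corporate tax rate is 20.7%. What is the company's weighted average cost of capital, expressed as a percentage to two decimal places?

Cost of preferred: Rp = 5.96 / 111.14 = 5.3626%.
Total capital V = 430 + 24.1 + 243 = 697.1.
Equity: weight = 430/697.1 = 0.6168; cost = 16.1%.
Preferred: weight = 24.1/697.1 = 0.0346; cost = 5.3626%.
Private placement notes: weight = 243/697.1 = 0.3486; after-tax cost = 5.7% × (1 − 20.7%) = 4.5201%.
WACC = 0.6168 × 16.1000% + 0.0346 × 5.3626% + 0.3486 × 4.5201% = 11.6922%.

11.69%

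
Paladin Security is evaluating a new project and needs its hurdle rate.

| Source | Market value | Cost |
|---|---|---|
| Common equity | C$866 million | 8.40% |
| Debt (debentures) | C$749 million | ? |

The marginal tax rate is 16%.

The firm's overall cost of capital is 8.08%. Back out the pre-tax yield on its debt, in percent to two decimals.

9.18%

Total capital V = 866 + 749 = 1615.
Equity weight = 866/1615 = 0.5362.
Debentures weight = 749/1615 = 0.4638.
Equity contribution = 0.5362 × 8.4% = 4.5043%.
Remaining for debt = 8.08% − 4.5043% = 3.5757%.
Rd × (1 − 16%) × 0.4638 = 3.5757%  ⇒  Rd = 9.1786%.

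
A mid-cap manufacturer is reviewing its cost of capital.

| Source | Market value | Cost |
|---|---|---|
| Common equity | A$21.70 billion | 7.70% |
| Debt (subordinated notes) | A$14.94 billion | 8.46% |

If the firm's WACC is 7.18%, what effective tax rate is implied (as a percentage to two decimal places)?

24.06%

Total capital V = 21.7 + 14.94 = 36.64.
Equity weight = 21.7/36.64 = 0.5922.
Subordinated notes weight = 14.94/36.64 = 0.4078.
Equity contribution = 0.5922 × 7.7% = 4.5603%.
Debt contribution must be 7.18% − 4.5603% = 2.6197%.
0.4078 × 8.46% × (1 − T) = 2.6197%  ⇒  (1 − T) = 0.7594.
T = 24.0578%.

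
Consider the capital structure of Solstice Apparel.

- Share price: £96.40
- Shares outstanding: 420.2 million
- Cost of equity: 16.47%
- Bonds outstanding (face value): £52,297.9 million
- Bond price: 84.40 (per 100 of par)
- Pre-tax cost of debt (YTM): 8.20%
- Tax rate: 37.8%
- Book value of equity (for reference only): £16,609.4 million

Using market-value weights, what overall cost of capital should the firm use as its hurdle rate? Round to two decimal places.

10.54%

Market value of equity E = 96.4 × 420.2m = 40507.28m. Market value of debt D = 52297.9m × 84.4/100 = 44139.4276m.
Total capital V = 40507.28 + 44139.4276 = 84646.7076.
Equity: weight = 40507.28/84646.7076 = 0.4785; cost = 16.47%.
Bonds outstanding: weight = 44139.4276/84646.7076 = 0.5215; after-tax cost = 8.2% × (1 − 37.8%) = 5.1004%.
WACC = 0.4785 × 16.4700% + 0.5215 × 5.1004% = 10.5413%.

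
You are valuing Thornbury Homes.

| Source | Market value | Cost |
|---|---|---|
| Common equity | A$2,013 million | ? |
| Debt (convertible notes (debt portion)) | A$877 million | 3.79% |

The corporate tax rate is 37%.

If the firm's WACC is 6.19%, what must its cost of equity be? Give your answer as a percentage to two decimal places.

Total capital V = 2013 + 877 = 2890.
Equity weight = 2013/2890 = 0.6965.
Convertible notes (debt portion) weight = 877/2890 = 0.3035.
Debt contribution = 0.3035 × 3.79% × (1 − 37%) = 0.7246%.
Required equity contribution = 6.19% − 0.7246% = 5.4654%.
Re = 5.4654% / 0.6965 = 7.8465%.

7.85%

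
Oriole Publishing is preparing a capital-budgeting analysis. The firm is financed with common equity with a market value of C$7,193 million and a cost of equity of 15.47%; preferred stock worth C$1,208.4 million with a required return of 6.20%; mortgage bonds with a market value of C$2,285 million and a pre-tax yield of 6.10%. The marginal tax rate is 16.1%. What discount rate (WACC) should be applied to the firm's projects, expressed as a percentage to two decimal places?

12.21%

Total capital V = 7193 + 1208.4 + 2285 = 10686.4.
Equity: weight = 7193/10686.4 = 0.6731; cost = 15.47%.
Preferred: weight = 1208.4/10686.4 = 0.1131; cost = 6.2%.
Mortgage bonds: weight = 2285/10686.4 = 0.2138; after-tax cost = 6.1% × (1 − 16.1%) = 5.1179%.
WACC = 0.6731 × 15.4700% + 0.1131 × 6.2000% + 0.2138 × 5.1179% = 12.2082%.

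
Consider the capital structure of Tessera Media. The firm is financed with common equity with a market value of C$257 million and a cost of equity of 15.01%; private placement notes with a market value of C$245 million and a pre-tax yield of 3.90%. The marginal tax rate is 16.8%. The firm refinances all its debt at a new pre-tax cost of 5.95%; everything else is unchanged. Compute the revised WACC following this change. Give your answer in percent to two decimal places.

After the change:
Total capital V = 257 + 245 = 502.
Equity: weight = 257/502 = 0.5120; cost = 15.01%.
Private placement notes: weight = 245/502 = 0.4880; after-tax cost = 5.95% × (1 − 16.8%) = 4.9504%.
WACC = 0.5120 × 15.0100% + 0.4880 × 4.9504% = 10.1004%.

10.10%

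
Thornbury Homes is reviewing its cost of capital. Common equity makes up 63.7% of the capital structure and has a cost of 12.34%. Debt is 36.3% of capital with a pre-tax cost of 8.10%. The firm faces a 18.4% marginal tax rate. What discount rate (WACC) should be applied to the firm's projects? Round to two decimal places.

After-tax cost of debt = 8.1% × (1 − 18.4%) = 6.6096%.
WACC = 0.637 × 12.3400% + 0.363 × 6.6096% = 10.2599%.

10.26%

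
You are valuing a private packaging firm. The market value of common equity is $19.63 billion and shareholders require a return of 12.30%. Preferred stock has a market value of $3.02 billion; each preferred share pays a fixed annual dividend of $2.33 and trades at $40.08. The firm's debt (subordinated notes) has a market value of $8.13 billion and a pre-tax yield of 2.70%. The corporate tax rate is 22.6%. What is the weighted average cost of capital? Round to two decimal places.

8.97%

Cost of preferred: Rp = 2.33 / 40.08 = 5.8134%.
Total capital V = 19.63 + 3.02 + 8.13 = 30.78.
Equity: weight = 19.63/30.78 = 0.6378; cost = 12.3%.
Preferred: weight = 3.02/30.78 = 0.0981; cost = 5.8134%.
Subordinated notes: weight = 8.13/30.78 = 0.2641; after-tax cost = 2.7% × (1 − 22.6%) = 2.0898%.
WACC = 0.6378 × 12.3000% + 0.0981 × 5.8134% + 0.2641 × 2.0898% = 8.9667%.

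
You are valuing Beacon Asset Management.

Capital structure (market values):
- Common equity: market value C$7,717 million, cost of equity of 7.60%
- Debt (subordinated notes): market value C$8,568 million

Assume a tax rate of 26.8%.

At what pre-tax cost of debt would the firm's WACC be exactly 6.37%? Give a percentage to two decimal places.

7.19%

Total capital V = 7717 + 8568 = 16285.
Equity weight = 7717/16285 = 0.4739.
Subordinated notes weight = 8568/16285 = 0.5261.
Equity contribution = 0.4739 × 7.6% = 3.6014%.
Remaining for debt = 6.37% − 3.6014% = 2.7686%.
Rd × (1 − 26.8%) × 0.5261 = 2.7686%  ⇒  Rd = 7.1888%.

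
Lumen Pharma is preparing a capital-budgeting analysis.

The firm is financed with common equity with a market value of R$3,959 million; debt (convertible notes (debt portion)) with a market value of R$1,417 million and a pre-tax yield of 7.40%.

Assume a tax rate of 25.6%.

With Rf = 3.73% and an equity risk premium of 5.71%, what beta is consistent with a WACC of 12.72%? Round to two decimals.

2.03

Total capital V = 3959 + 1417 = 5376.
Equity weight = 3959/5376 = 0.7364.
Convertible notes (debt portion) weight = 1417/5376 = 0.2636.
Debt contribution = 0.2636 × 7.4% × (1 − 25.6%) = 1.4512%.
Required equity contribution = 12.72% − 1.4512% = 11.2688%  ⇒  Re = 15.3022%.
CAPM: 15.3022% = 3.73% + β × 5.71%  ⇒  β = 2.0266.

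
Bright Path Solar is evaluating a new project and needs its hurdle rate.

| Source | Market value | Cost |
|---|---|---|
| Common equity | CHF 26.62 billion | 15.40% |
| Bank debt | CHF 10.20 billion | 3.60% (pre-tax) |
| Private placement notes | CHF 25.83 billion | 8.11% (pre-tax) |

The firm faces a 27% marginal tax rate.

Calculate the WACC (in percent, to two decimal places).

Total capital V = 26.62 + 10.2 + 25.83 = 62.65.
Equity: weight = 26.62/62.65 = 0.4249; cost = 15.4%.
Bank debt: weight = 10.2/62.65 = 0.1628; after-tax cost = 3.6% × (1 − 27%) = 2.6280%.
Private placement notes: weight = 25.83/62.65 = 0.4123; after-tax cost = 8.11% × (1 − 27%) = 5.9203%.
WACC = 0.4249 × 15.4000% + 0.1628 × 2.6280% + 0.4123 × 5.9203% = 9.4122%.

9.41%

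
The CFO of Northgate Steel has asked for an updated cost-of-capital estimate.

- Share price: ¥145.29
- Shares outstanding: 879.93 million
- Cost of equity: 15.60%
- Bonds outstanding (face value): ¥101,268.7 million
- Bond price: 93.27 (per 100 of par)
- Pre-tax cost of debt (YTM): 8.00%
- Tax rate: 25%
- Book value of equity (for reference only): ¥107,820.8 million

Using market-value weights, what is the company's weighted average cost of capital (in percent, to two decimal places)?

11.52%

Market value of equity E = 145.29 × 879.93m = 127845.0297m. Market value of debt D = 101268.7m × 93.27/100 = 94453.31649m.
Total capital V = 127845.0297 + 94453.31649 = 222298.34619.
Equity: weight = 127845.0297/222298.34619 = 0.5751; cost = 15.6%.
Bonds outstanding: weight = 94453.31649/222298.34619 = 0.4249; after-tax cost = 8% × (1 − 25%) = 6.0000%.
WACC = 0.5751 × 15.6000% + 0.4249 × 6.0000% = 11.5210%.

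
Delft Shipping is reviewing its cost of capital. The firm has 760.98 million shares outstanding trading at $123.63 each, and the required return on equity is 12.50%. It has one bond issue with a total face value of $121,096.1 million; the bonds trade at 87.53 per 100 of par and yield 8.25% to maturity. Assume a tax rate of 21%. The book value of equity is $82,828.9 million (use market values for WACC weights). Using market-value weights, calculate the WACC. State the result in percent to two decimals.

Market value of equity E = 123.63 × 760.98m = 94079.9574m. Market value of debt D = 121096.1m × 87.53/100 = 105995.41633m.
Total capital V = 94079.9574 + 105995.41633 = 200075.37373.
Equity: weight = 94079.9574/200075.37373 = 0.4702; cost = 12.5%.
Bonds outstanding: weight = 105995.41633/200075.37373 = 0.5298; after-tax cost = 8.25% × (1 − 21%) = 6.5175%.
WACC = 0.4702 × 12.5000% + 0.5298 × 6.5175% = 9.3306%.

9.33%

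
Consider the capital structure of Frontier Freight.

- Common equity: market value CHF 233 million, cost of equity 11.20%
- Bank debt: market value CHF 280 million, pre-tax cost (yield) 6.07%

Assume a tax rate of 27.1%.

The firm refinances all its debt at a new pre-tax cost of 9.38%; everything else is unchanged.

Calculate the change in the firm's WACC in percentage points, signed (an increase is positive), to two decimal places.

+1.32 pp

Current WACC:
Total capital V = 233 + 280 = 513.
Equity: weight = 233/513 = 0.4542; cost = 11.2%.
Bank debt: weight = 280/513 = 0.5458; after-tax cost = 6.07% × (1 − 27.1%) = 4.4250%.
WACC = 0.4542 × 11.2000% + 0.5458 × 4.4250% = 7.5022%.
After the change:
Total capital V = 233 + 280 = 513.
Equity: weight = 233/513 = 0.4542; cost = 11.2%.
Bank debt: weight = 280/513 = 0.5458; after-tax cost = 9.38% × (1 − 27.1%) = 6.8380%.
WACC = 0.4542 × 11.2000% + 0.5458 × 6.8380% = 8.8192%.
Change in WACC = 8.8192% − 7.5022% = 1.3170 pp.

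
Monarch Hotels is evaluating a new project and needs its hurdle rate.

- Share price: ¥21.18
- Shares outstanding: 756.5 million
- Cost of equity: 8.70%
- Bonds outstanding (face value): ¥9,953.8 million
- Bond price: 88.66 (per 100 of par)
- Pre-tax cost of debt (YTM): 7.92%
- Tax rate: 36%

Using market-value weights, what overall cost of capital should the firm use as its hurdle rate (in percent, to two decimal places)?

7.41%

Market value of equity E = 21.18 × 756.5m = 16022.67m. Market value of debt D = 9953.8m × 88.66/100 = 8825.03908m.
Total capital V = 16022.67 + 8825.03908 = 24847.70908.
Equity: weight = 16022.67/24847.70908 = 0.6448; cost = 8.7%.
Bonds outstanding: weight = 8825.03908/24847.70908 = 0.3552; after-tax cost = 7.92% × (1 − 36%) = 5.0688%.
WACC = 0.6448 × 8.7000% + 0.3552 × 5.0688% = 7.4103%.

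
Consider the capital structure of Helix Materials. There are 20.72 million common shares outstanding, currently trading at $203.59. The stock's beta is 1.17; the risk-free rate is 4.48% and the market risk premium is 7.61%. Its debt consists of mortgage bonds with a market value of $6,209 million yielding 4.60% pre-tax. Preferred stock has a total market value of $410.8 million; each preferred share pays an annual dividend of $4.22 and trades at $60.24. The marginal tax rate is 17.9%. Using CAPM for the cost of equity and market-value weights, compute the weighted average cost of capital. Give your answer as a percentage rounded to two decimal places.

Cost of equity via CAPM: Re = 4.48% + 1.17 × 7.61% = 13.3837%.
Cost of preferred: Rp = 4.22 / 60.24 = 7.0053%.
Market value of equity E = 203.59 × 20.72m = 4218.3848m.
Total capital V = 4218.3848 + 410.8 + 6209 = 10838.1848.
Equity: weight = 4218.3848/10838.1848 = 0.3892; cost = 13.3837%.
Preferred: weight = 410.8/10838.1848 = 0.0379; cost = 7.0053%.
Mortgage bonds: weight = 6209/10838.1848 = 0.5729; after-tax cost = 4.6% × (1 − 17.9%) = 3.7766%.
WACC = 0.3892 × 13.3837% + 0.0379 × 7.0053% + 0.5729 × 3.7766% = 7.6382%.

7.64%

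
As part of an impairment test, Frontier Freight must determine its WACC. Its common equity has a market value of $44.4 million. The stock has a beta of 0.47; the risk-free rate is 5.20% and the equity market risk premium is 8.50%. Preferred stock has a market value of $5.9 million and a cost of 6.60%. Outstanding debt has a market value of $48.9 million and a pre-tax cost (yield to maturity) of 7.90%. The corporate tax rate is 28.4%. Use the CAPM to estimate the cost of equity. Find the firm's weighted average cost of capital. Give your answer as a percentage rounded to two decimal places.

7.30%

Cost of equity via CAPM: Re = 5.2% + 0.47 × 8.5% = 9.1950%.
Total capital V = 44.4 + 5.9 + 48.9 = 99.2.
Equity: weight = 44.4/99.2 = 0.4476; cost = 9.195%.
Preferred: weight = 5.9/99.2 = 0.0595; cost = 6.6%.
Debt: weight = 48.9/99.2 = 0.4929; after-tax cost = 7.9% × (1 − 28.4%) = 5.6564%.
WACC = 0.4476 × 9.1950% + 0.0595 × 6.6000% + 0.4929 × 5.6564% = 7.2963%.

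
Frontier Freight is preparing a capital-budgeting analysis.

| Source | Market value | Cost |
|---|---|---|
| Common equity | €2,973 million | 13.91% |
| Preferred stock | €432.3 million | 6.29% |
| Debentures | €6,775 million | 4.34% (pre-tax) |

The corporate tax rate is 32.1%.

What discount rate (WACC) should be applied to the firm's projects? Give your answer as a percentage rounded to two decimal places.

Total capital V = 2973 + 432.3 + 6775 = 10180.3.
Equity: weight = 2973/10180.3 = 0.2920; cost = 13.91%.
Preferred: weight = 432.3/10180.3 = 0.0425; cost = 6.29%.
Debentures: weight = 6775/10180.3 = 0.6655; after-tax cost = 4.34% × (1 − 32.1%) = 2.9469%.
WACC = 0.2920 × 13.9100% + 0.0425 × 6.2900% + 0.6655 × 2.9469% = 6.2904%.

6.29%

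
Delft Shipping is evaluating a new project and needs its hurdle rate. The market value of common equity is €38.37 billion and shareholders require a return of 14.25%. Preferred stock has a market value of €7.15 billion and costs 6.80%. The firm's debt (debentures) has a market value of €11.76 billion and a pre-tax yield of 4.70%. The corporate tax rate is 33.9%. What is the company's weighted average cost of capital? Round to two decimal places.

11.03%

Total capital V = 38.37 + 7.15 + 11.76 = 57.28.
Equity: weight = 38.37/57.28 = 0.6699; cost = 14.25%.
Preferred: weight = 7.15/57.28 = 0.1248; cost = 6.8%.
Debentures: weight = 11.76/57.28 = 0.2053; after-tax cost = 4.7% × (1 − 33.9%) = 3.1067%.
WACC = 0.6699 × 14.2500% + 0.1248 × 6.8000% + 0.2053 × 3.1067% = 11.0323%.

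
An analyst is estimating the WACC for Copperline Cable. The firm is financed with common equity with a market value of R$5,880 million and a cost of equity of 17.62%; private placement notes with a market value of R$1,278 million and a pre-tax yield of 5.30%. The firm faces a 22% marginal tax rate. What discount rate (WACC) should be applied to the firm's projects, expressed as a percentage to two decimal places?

Total capital V = 5880 + 1278 = 7158.
Equity: weight = 5880/7158 = 0.8215; cost = 17.62%.
Private placement notes: weight = 1278/7158 = 0.1785; after-tax cost = 5.3% × (1 − 22%) = 4.1340%.
WACC = 0.8215 × 17.6200% + 0.1785 × 4.1340% = 15.2122%.

15.21%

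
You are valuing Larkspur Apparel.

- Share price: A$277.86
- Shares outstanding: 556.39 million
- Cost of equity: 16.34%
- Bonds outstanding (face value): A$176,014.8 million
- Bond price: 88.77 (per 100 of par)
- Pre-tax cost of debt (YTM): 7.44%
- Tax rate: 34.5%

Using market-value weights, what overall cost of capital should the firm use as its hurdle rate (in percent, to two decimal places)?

Market value of equity E = 277.86 × 556.39m = 154598.5254m. Market value of debt D = 176014.8m × 88.77/100 = 156248.33796m.
Total capital V = 154598.5254 + 156248.33796 = 310846.86336.
Equity: weight = 154598.5254/310846.86336 = 0.4973; cost = 16.34%.
Bonds outstanding: weight = 156248.33796/310846.86336 = 0.5027; after-tax cost = 7.44% × (1 − 34.5%) = 4.8732%.
WACC = 0.4973 × 16.3400% + 0.5027 × 4.8732% = 10.5762%.

10.58%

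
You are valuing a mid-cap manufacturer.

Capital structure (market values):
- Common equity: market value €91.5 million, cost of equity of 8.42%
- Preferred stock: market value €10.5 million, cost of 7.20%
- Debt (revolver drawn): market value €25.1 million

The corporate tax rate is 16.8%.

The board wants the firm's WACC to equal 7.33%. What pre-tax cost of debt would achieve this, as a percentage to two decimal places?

Total capital V = 91.5 + 10.5 + 25.1 = 127.1.
Equity weight = 91.5/127.1 = 0.7199.
Preferred weight = 10.5/127.1 = 0.0826.
Revolver drawn weight = 25.1/127.1 = 0.1975.
Equity contribution = 0.7199 × 8.42% = 6.0616%.
Preferred contribution = 0.0826 × 7.2% = 0.5948%.
Remaining for debt = 7.33% − 6.6564% = 0.6736%.
Rd × (1 − 16.8%) × 0.1975 = 0.6736%  ⇒  Rd = 4.0996%.

4.10%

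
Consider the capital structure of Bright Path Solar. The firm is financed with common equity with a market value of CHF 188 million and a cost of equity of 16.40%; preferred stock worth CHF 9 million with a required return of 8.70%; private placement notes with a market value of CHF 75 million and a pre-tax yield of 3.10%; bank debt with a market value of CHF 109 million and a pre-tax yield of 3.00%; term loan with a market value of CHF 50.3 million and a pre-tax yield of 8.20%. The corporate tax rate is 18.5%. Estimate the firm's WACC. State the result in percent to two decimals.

9.17%

Total capital V = 188 + 9 + 75 + 109 + 50.3 = 431.3.
Equity: weight = 188/431.3 = 0.4359; cost = 16.4%.
Preferred: weight = 9/431.3 = 0.0209; cost = 8.7%.
Private placement notes: weight = 75/431.3 = 0.1739; after-tax cost = 3.1% × (1 − 18.5%) = 2.5265%.
Bank debt: weight = 109/431.3 = 0.2527; after-tax cost = 3% × (1 − 18.5%) = 2.4450%.
Term loan: weight = 50.3/431.3 = 0.1166; after-tax cost = 8.2% × (1 − 18.5%) = 6.6830%.
WACC = 0.4359 × 16.4000% + 0.0209 × 8.7000% + 0.1739 × 2.5265% + 0.2527 × 2.4450% + 0.1166 × 6.6830% = 9.1668%.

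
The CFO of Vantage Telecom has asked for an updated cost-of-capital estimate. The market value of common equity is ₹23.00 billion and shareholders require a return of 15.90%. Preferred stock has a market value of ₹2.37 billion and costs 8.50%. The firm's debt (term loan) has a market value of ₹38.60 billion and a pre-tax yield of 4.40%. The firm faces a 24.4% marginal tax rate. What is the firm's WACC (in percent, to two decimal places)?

Total capital V = 23 + 2.37 + 38.6 = 63.97.
Equity: weight = 23/63.97 = 0.3595; cost = 15.9%.
Preferred: weight = 2.37/63.97 = 0.0370; cost = 8.5%.
Term loan: weight = 38.6/63.97 = 0.6034; after-tax cost = 4.4% × (1 − 24.4%) = 3.3264%.
WACC = 0.3595 × 15.9000% + 0.0370 × 8.5000% + 0.6034 × 3.3264% = 8.0388%.

8.04%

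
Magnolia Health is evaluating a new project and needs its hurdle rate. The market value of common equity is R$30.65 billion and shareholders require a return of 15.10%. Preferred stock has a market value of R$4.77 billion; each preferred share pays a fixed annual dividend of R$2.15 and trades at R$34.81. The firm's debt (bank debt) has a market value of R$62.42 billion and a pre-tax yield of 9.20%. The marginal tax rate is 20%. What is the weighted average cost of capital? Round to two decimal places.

Cost of preferred: Rp = 2.15 / 34.81 = 6.1764%.
Total capital V = 30.65 + 4.77 + 62.42 = 97.84.
Equity: weight = 30.65/97.84 = 0.3133; cost = 15.1%.
Preferred: weight = 4.77/97.84 = 0.0488; cost = 6.1764%.
Bank debt: weight = 62.42/97.84 = 0.6380; after-tax cost = 9.2% × (1 − 20%) = 7.3600%.
WACC = 0.3133 × 15.1000% + 0.0488 × 6.1764% + 0.6380 × 7.3600% = 9.7270%.

9.73%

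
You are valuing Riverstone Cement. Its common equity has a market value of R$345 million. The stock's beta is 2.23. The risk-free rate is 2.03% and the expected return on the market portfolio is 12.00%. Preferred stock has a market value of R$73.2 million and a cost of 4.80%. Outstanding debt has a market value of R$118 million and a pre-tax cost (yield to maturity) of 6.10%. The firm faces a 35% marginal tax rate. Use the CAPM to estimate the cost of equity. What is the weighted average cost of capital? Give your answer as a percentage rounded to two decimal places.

Market risk premium = 12.0% − 2.03% = 9.97%.
Cost of equity via CAPM: Re = 2.03% + 2.23 × 9.97% = 24.2631%.
Total capital V = 345 + 73.2 + 118 = 536.2.
Equity: weight = 345/536.2 = 0.6434; cost = 24.2631%.
Preferred: weight = 73.2/536.2 = 0.1365; cost = 4.8%.
Debt: weight = 118/536.2 = 0.2201; after-tax cost = 6.1% × (1 − 35%) = 3.9650%.
WACC = 0.6434 × 24.2631% + 0.1365 × 4.8000% + 0.2201 × 3.9650% = 17.1391%.

17.14%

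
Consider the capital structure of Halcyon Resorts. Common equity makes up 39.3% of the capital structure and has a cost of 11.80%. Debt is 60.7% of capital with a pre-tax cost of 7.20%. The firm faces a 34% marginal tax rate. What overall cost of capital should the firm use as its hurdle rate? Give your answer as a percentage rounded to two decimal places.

After-tax cost of debt = 7.2% × (1 − 34%) = 4.7520%.
WACC = 0.393 × 11.8000% + 0.607 × 4.7520% = 7.5219%.

7.52%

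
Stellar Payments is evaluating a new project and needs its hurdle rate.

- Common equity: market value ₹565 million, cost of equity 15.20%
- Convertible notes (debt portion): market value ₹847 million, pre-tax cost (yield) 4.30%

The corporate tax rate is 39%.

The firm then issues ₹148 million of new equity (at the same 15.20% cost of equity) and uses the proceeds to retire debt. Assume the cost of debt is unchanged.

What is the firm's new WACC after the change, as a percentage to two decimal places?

After the change:
Total capital V = 713 + 699 = 1412.
Equity: weight = 713/1412 = 0.5050; cost = 15.2%.
Convertible notes (debt portion): weight = 699/1412 = 0.4950; after-tax cost = 4.3% × (1 − 39%) = 2.6230%.
WACC = 0.5050 × 15.2000% + 0.4950 × 2.6230% = 8.9739%.

8.97%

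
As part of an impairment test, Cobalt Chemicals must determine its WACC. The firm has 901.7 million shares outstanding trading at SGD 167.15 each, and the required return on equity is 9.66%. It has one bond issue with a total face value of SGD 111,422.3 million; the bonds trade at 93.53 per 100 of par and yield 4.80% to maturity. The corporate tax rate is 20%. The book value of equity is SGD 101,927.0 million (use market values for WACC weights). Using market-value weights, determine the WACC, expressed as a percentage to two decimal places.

Market value of equity E = 167.15 × 901.7m = 150719.155m. Market value of debt D = 111422.3m × 93.53/100 = 104213.27719m.
Total capital V = 150719.155 + 104213.27719 = 254932.43219.
Equity: weight = 150719.155/254932.43219 = 0.5912; cost = 9.66%.
Bonds outstanding: weight = 104213.27719/254932.43219 = 0.4088; after-tax cost = 4.8% × (1 − 20%) = 3.8400%.
WACC = 0.5912 × 9.6600% + 0.4088 × 3.8400% = 7.2809%.

7.28%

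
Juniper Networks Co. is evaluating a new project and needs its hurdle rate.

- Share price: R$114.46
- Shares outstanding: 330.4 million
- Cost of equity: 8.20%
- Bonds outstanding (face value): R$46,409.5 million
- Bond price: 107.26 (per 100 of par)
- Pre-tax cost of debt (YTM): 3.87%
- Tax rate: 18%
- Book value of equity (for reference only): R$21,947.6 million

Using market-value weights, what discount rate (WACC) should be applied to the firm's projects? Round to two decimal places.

5.34%

Market value of equity E = 114.46 × 330.4m = 37817.584m. Market value of debt D = 46409.5m × 107.26/100 = 49778.8297m.
Total capital V = 37817.584 + 49778.8297 = 87596.4137.
Equity: weight = 37817.584/87596.4137 = 0.4317; cost = 8.2%.
Bonds outstanding: weight = 49778.8297/87596.4137 = 0.5683; after-tax cost = 3.87% × (1 − 18%) = 3.1734%.
WACC = 0.4317 × 8.2000% + 0.5683 × 3.1734% = 5.3435%.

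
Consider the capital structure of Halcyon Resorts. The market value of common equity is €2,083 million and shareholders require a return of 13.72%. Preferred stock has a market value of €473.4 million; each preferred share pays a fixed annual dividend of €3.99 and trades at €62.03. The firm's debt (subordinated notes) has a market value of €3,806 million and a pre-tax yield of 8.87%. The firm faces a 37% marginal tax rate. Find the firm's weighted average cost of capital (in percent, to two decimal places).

Cost of preferred: Rp = 3.99 / 62.03 = 6.4324%.
Total capital V = 2083 + 473.4 + 3806 = 6362.4.
Equity: weight = 2083/6362.4 = 0.3274; cost = 13.72%.
Preferred: weight = 473.4/6362.4 = 0.0744; cost = 6.4324%.
Subordinated notes: weight = 3806/6362.4 = 0.5982; after-tax cost = 8.87% × (1 − 37%) = 5.5881%.
WACC = 0.3274 × 13.7200% + 0.0744 × 6.4324% + 0.5982 × 5.5881% = 8.3132%.

8.31%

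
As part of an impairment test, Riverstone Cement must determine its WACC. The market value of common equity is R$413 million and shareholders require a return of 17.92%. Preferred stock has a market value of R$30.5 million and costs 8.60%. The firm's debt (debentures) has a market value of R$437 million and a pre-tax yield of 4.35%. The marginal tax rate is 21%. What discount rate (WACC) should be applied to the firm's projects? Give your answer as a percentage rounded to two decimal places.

10.41%

Total capital V = 413 + 30.5 + 437 = 880.5.
Equity: weight = 413/880.5 = 0.4691; cost = 17.92%.
Preferred: weight = 30.5/880.5 = 0.0346; cost = 8.6%.
Debentures: weight = 437/880.5 = 0.4963; after-tax cost = 4.35% × (1 − 21%) = 3.4365%.
WACC = 0.4691 × 17.9200% + 0.0346 × 8.6000% + 0.4963 × 3.4365% = 10.4089%.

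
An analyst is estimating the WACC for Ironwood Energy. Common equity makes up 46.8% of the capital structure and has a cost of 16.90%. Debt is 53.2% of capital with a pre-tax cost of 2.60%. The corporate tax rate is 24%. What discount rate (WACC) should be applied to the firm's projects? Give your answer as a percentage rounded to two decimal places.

8.96%

After-tax cost of debt = 2.6% × (1 − 24%) = 1.9760%.
WACC = 0.468 × 16.9000% + 0.532 × 1.9760% = 8.9604%.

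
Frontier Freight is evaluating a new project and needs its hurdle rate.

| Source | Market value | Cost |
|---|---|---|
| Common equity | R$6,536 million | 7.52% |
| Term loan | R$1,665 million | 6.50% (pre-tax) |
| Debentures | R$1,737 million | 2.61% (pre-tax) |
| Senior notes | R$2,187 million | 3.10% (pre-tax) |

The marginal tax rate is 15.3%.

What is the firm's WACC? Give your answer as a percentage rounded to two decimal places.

Total capital V = 6536 + 1665 + 1737 + 2187 = 12125.
Equity: weight = 6536/12125 = 0.5391; cost = 7.52%.
Term loan: weight = 1665/12125 = 0.1373; after-tax cost = 6.5% × (1 − 15.3%) = 5.5055%.
Debentures: weight = 1737/12125 = 0.1433; after-tax cost = 2.61% × (1 − 15.3%) = 2.2107%.
Senior notes: weight = 2187/12125 = 0.1804; after-tax cost = 3.1% × (1 − 15.3%) = 2.6257%.
WACC = 0.5391 × 7.5200% + 0.1373 × 5.5055% + 0.1433 × 2.2107% + 0.1804 × 2.6257% = 5.6000%.

5.60%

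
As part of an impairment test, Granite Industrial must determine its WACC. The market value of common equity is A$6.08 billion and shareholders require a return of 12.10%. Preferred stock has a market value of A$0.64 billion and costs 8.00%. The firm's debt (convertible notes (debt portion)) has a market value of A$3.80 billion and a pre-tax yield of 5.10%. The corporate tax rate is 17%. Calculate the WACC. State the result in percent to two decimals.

9.01%

Total capital V = 6.08 + 0.64 + 3.8 = 10.52.
Equity: weight = 6.08/10.52 = 0.5779; cost = 12.1%.
Preferred: weight = 0.64/10.52 = 0.0608; cost = 8%.
Convertible notes (debt portion): weight = 3.8/10.52 = 0.3612; after-tax cost = 5.1% × (1 − 17%) = 4.2330%.
WACC = 0.5779 × 12.1000% + 0.0608 × 8.0000% + 0.3612 × 4.2330% = 9.0089%.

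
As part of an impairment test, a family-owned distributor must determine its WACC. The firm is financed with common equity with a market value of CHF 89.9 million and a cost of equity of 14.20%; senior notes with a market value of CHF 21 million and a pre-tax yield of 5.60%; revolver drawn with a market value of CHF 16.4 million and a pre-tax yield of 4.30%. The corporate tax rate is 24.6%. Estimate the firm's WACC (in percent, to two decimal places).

Total capital V = 89.9 + 21 + 16.4 = 127.3.
Equity: weight = 89.9/127.3 = 0.7062; cost = 14.2%.
Senior notes: weight = 21/127.3 = 0.1650; after-tax cost = 5.6% × (1 − 24.6%) = 4.2224%.
Revolver drawn: weight = 16.4/127.3 = 0.1288; after-tax cost = 4.3% × (1 − 24.6%) = 3.2422%.
WACC = 0.7062 × 14.2000% + 0.1650 × 4.2224% + 0.1288 × 3.2422% = 11.1424%.

11.14%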